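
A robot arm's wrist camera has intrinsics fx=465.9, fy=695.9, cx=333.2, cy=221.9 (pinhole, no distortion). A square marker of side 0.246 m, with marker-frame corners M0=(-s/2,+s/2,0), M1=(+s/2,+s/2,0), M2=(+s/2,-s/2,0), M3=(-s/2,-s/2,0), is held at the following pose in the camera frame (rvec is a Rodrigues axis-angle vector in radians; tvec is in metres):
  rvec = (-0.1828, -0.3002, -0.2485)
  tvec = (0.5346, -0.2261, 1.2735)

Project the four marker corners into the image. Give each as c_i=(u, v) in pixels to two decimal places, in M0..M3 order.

c0=(506.81, 174.72) c1=(578.37, 149.25) c2=(548.90, 28.39) c3=(477.50, 45.72)

Intrinsics K: fx=465.9, fy=695.9, cx=333.2, cy=221.9
Marker side s = 0.246 m; corners in marker frame (Z=0):
  M0 = (-0.1230, +0.1230, 0)
  M1 = (+0.1230, +0.1230, 0)
  M2 = (+0.1230, -0.1230, 0)
  M3 = (-0.1230, -0.1230, 0)
rvec = (-0.1828, -0.3002, -0.2485), |rvec| = θ = 0.43045 rad = 24.663°
Rodrigues: sinθ=0.41728, 1−cosθ=0.09122; R = I + sinθ·[k]× + (1−cosθ)·[k]×²:
    [+0.92523 +0.26791 -0.26865]
    [-0.21388 +0.95315 +0.21393]
    [+0.31338 -0.14048 +0.93918]
t = (0.5346, -0.2261, 1.2735) m
M0: Pc = R·M0+t = (+0.45375, -0.08256, +1.21768); u = 465.9·(+0.45375)/1.21768 + 333.2 = 506.8113, v = 695.9·(-0.08256)/1.21768 + 221.9 = 174.7194
M1: Pc = R·M1+t = (+0.68136, -0.13517, +1.29477); u = 465.9·(+0.68136)/1.29477 + 333.2 = 578.3747, v = 695.9·(-0.13517)/1.29477 + 221.9 = 149.2499
M2: Pc = R·M2+t = (+0.61545, -0.36964, +1.32932); u = 465.9·(+0.61545)/1.32932 + 333.2 = 548.9020, v = 695.9·(-0.36964)/1.32932 + 221.9 = 28.3917
M3: Pc = R·M3+t = (+0.38784, -0.31703, +1.25223); u = 465.9·(+0.38784)/1.25223 + 333.2 = 477.4992, v = 695.9·(-0.31703)/1.25223 + 221.9 = 45.7180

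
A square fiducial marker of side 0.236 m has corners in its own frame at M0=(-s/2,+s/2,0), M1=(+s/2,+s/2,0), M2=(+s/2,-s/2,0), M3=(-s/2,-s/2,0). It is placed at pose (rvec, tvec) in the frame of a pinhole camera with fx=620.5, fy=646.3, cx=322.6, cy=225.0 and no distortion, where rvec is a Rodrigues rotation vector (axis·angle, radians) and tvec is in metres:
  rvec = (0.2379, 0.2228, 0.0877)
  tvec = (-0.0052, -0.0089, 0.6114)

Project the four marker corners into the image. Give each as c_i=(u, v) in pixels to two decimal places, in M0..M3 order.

c0=(204.13, 314.55) c1=(425.82, 349.53) c2=(452.12, 97.75) c3=(207.35, 79.84)

Intrinsics K: fx=620.5, fy=646.3, cx=322.6, cy=225.0
Marker side s = 0.236 m; corners in marker frame (Z=0):
  M0 = (-0.1180, +0.1180, 0)
  M1 = (+0.1180, +0.1180, 0)
  M2 = (+0.1180, -0.1180, 0)
  M3 = (-0.1180, -0.1180, 0)
rvec = (0.2379, 0.2228, 0.0877), |rvec| = θ = 0.33753 rad = 19.339°
Rodrigues: sinθ=0.33116, 1−cosθ=0.05643; R = I + sinθ·[k]× + (1−cosθ)·[k]×²:
    [+0.97161 -0.05979 +0.22893]
    [+0.11230 +0.96816 -0.22373]
    [-0.20826 +0.24309 +0.94738]
t = (-0.0052, -0.0089, 0.6114) m
M0: Pc = R·M0+t = (-0.12691, +0.09209, +0.66466); u = 620.5·(-0.12691)/0.66466 + 322.6 = 204.1264, v = 646.3·(+0.09209)/0.66466 + 225.0 = 314.5483
M1: Pc = R·M1+t = (+0.10239, +0.11859, +0.61551); u = 620.5·(+0.10239)/0.61551 + 322.6 = 425.8241, v = 646.3·(+0.11859)/0.61551 + 225.0 = 349.5264
M2: Pc = R·M2+t = (+0.11651, -0.10989, +0.55814); u = 620.5·(+0.11651)/0.55814 + 322.6 = 452.1216, v = 646.3·(-0.10989)/0.55814 + 225.0 = 97.7505
M3: Pc = R·M3+t = (-0.11279, -0.13639, +0.60729); u = 620.5·(-0.11279)/0.60729 + 322.6 = 207.3527, v = 646.3·(-0.13639)/0.60729 + 225.0 = 79.8449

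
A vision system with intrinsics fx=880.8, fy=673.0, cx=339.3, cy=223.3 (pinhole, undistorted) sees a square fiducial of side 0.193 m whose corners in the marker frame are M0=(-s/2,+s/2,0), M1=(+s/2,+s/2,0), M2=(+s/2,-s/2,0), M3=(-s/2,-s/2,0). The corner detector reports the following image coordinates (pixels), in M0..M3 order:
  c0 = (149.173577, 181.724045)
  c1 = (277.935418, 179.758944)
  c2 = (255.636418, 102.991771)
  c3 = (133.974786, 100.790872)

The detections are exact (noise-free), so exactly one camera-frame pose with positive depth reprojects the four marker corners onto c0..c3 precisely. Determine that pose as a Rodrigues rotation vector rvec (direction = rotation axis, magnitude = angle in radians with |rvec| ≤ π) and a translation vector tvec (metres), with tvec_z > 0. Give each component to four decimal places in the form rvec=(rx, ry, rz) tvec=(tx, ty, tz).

rvec=(-0.5057, -0.3567, -0.1392) tvec=(-0.2034, -0.1657, 1.3392)

Intrinsics K: fx=880.8, fy=673.0, cx=339.3, cy=223.3
Marker side s = 0.193 m; corners in marker frame (Z=0):
  M0 = (-0.0965, +0.0965, 0)
  M1 = (+0.0965, +0.0965, 0)
  M2 = (+0.0965, -0.0965, 0)
  M3 = (-0.0965, -0.0965, 0)
Detected image corners:
  c0 = (149.173577, 181.724045) px
  c1 = (277.935418, 179.758944) px
  c2 = (255.636418, 102.991771) px
  c3 = (133.974786, 100.790872) px
Planar DLT: solve 8×8 A·h = b for H (H[2,2]=1):
  H  [+704.16824 +29.25602 +205.53400]
  H  [+39.71624 +360.94078 +140.04392]
  H  [+0.27425 -0.33488 +1.00000]
B = K⁻¹H; ‖b₁‖=0.746740, ‖b₂‖=0.746740; λ = 2/(‖b₁‖+‖b₂‖) = 1.339155, sign → tz>0 ⇒ λ=+1.339155
r₁ = λ·B[:,0] = (+0.92913,-0.04283,+0.36727); r₂ = λ·B[:,1] = (+0.21723,+0.86701,-0.44845)
r₃ = r₁×r₂ = (-0.29922,+0.49645,+0.81486); SVD([r₁ r₂ r₃]) → R = UVᵀ:
  R  [+0.92913 +0.21723 -0.29922]
  R  [-0.04283 +0.86701 +0.49645]
  R  [+0.36727 -0.44845 +0.81486]
t = (-0.20338, -0.16567, +1.33916) m
tr R = 2.610999; θ = arccos((tr R − 1)/2) = 0.634279 rad = 36.341°
axis k = ((R−Rᵀ)₃₂, (R−Rᵀ)₁₃, (R−Rᵀ)₂₁) / (2 sinθ) = (-0.797259, -0.562343, -0.219427)
rvec = θ·k = (-0.505684, -0.356682, -0.139178)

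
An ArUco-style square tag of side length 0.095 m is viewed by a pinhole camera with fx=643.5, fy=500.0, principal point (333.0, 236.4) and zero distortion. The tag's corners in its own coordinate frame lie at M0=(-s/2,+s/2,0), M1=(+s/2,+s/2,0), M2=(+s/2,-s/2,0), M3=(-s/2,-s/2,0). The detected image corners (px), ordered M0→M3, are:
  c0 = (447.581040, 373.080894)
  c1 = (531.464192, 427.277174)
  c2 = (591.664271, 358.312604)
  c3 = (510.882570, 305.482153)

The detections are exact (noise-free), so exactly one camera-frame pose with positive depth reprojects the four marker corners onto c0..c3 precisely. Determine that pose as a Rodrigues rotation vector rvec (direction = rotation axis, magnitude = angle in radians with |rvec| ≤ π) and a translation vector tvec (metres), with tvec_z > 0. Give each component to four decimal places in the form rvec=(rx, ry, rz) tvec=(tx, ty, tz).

Intrinsics K: fx=643.5, fy=500.0, cx=333.0, cy=236.4
Marker side s = 0.095 m; corners in marker frame (Z=0):
  M0 = (-0.0475, +0.0475, 0)
  M1 = (+0.0475, +0.0475, 0)
  M2 = (+0.0475, -0.0475, 0)
  M3 = (-0.0475, -0.0475, 0)
Detected image corners:
  c0 = (447.581040, 373.080894) px
  c1 = (531.464192, 427.277174) px
  c2 = (591.664271, 358.312604) px
  c3 = (510.882570, 305.482153) px
Planar DLT: solve 8×8 A·h = b for H (H[2,2]=1):
  H  [+899.22866 -831.67797 +521.03354]
  H  [+586.28000 +590.95848 +365.55214]
  H  [+0.06311 -0.34919 +1.00000]
B = K⁻¹H; ‖b₁‖=1.781102, ‖b₂‖=1.781102; λ = 2/(‖b₁‖+‖b₂‖) = 0.561450, sign → tz>0 ⇒ λ=+0.561450
r₁ = λ·B[:,0] = (+0.76624,+0.64158,+0.03543); r₂ = λ·B[:,1] = (-0.62418,+0.75628,-0.19605)
r₃ = r₁×r₂ = (-0.15258,+0.12811,+0.97995); SVD([r₁ r₂ r₃]) → R = UVᵀ:
  R  [+0.76624 -0.62418 -0.15258]
  R  [+0.64158 +0.75628 +0.12811]
  R  [+0.03543 -0.19605 +0.97995]
t = (+0.16406, +0.14503, +0.56145) m
tr R = 2.502471; θ = arccos((tr R − 1)/2) = 0.720865 rad = 41.303°
axis k = ((R−Rᵀ)₃₂, (R−Rᵀ)₁₃, (R−Rᵀ)₂₁) / (2 sinθ) = (-0.245563, -0.142428, +0.958860)
rvec = θ·k = (-0.177018, -0.102671, +0.691208)

rvec=(-0.1770, -0.1027, 0.6912) tvec=(0.1641, 0.1450, 0.5615)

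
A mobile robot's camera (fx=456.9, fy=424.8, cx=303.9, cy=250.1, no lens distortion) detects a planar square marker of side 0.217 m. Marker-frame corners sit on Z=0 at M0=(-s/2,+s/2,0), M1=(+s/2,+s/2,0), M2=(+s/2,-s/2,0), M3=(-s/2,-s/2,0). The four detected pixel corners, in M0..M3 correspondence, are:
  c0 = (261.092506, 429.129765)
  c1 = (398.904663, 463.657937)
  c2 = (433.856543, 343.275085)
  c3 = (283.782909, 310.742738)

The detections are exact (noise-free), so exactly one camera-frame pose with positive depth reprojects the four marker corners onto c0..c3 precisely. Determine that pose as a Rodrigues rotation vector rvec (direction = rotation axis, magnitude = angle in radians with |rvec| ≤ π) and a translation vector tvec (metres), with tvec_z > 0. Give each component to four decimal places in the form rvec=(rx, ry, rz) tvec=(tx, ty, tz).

Intrinsics K: fx=456.9, fy=424.8, cx=303.9, cy=250.1
Marker side s = 0.217 m; corners in marker frame (Z=0):
  M0 = (-0.1085, +0.1085, 0)
  M1 = (+0.1085, +0.1085, 0)
  M2 = (+0.1085, -0.1085, 0)
  M3 = (-0.1085, -0.1085, 0)
Detected image corners:
  c0 = (261.092506, 429.129765) px
  c1 = (398.904663, 463.657937) px
  c2 = (433.856543, 343.275085) px
  c3 = (283.782909, 310.742738) px
Planar DLT: solve 8×8 A·h = b for H (H[2,2]=1):
  H  [+601.16679 -9.30346 +342.46624]
  H  [+86.12623 +688.14205 +388.69128]
  H  [-0.17732 +0.35704 +1.00000]
B = K⁻¹H; ‖b₁‖=1.476906, ‖b₂‖=1.476906; λ = 2/(‖b₁‖+‖b₂‖) = 0.677091, sign → tz>0 ⇒ λ=+0.677091
r₁ = λ·B[:,0] = (+0.97074,+0.20796,-0.12006); r₂ = λ·B[:,1] = (-0.17458,+0.95450,+0.24175)
r₃ = r₁×r₂ = (+0.16487,-0.21372,+0.96288); SVD([r₁ r₂ r₃]) → R = UVᵀ:
  R  [+0.97074 -0.17458 +0.16487]
  R  [+0.20796 +0.95450 -0.21372]
  R  [-0.12006 +0.24175 +0.96288]
t = (+0.05715, +0.22090, +0.67709) m
tr R = 2.888126; θ = arccos((tr R − 1)/2) = 0.336055 rad = 19.255°
axis k = ((R−Rᵀ)₃₂, (R−Rᵀ)₁₃, (R−Rᵀ)₂₁) / (2 sinθ) = (+0.690595, +0.432025, +0.580028)
rvec = θ·k = (+0.232078, +0.145184, +0.194922)

rvec=(0.2321, 0.1452, 0.1949) tvec=(0.0572, 0.2209, 0.6771)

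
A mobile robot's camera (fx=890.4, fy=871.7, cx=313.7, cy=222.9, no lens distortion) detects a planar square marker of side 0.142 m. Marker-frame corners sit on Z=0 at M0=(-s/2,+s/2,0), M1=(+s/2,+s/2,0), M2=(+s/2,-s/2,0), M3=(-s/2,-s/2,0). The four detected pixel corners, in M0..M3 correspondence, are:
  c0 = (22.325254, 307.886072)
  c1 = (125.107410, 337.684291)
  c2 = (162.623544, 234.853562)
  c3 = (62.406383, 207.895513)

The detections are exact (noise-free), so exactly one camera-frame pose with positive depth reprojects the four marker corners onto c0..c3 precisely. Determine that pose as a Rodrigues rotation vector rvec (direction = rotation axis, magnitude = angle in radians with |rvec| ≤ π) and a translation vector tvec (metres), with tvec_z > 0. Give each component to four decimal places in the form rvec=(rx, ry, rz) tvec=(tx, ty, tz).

rvec=(-0.2857, 0.1165, 0.2776) tvec=(-0.2834, 0.0632, 1.1433)

Intrinsics K: fx=890.4, fy=871.7, cx=313.7, cy=222.9
Marker side s = 0.142 m; corners in marker frame (Z=0):
  M0 = (-0.0710, +0.0710, 0)
  M1 = (+0.0710, +0.0710, 0)
  M2 = (+0.0710, -0.0710, 0)
  M3 = (-0.0710, -0.0710, 0)
Detected image corners:
  c0 = (22.325254, 307.886072) px
  c1 = (125.107410, 337.684291) px
  c2 = (162.623544, 234.853562) px
  c3 = (62.406383, 207.895513) px
Planar DLT: solve 8×8 A·h = b for H (H[2,2]=1):
  H  [+702.23814 -294.62698 +92.95100]
  H  [+163.44710 +651.79281 +271.12172]
  H  [-0.13318 -0.22887 +1.00000]
B = K⁻¹H; ‖b₁‖=0.874673, ‖b₂‖=0.874673; λ = 2/(‖b₁‖+‖b₂‖) = 1.143285, sign → tz>0 ⇒ λ=+1.143285
r₁ = λ·B[:,0] = (+0.95533,+0.25331,-0.15227); r₂ = λ·B[:,1] = (-0.28612,+0.92177,-0.26167)
r₃ = r₁×r₂ = (+0.07407,+0.29354,+0.95307); SVD([r₁ r₂ r₃]) → R = UVᵀ:
  R  [+0.95533 -0.28612 +0.07407]
  R  [+0.25331 +0.92177 +0.29354]
  R  [-0.15227 -0.26167 +0.95307]
t = (-0.28344, +0.06325, +1.14328) m
tr R = 2.830173; θ = arccos((tr R − 1)/2) = 0.415074 rad = 23.782°
axis k = ((R−Rᵀ)₃₂, (R−Rᵀ)₁₃, (R−Rᵀ)₂₁) / (2 sinθ) = (-0.688410, +0.280638, +0.668830)
rvec = θ·k = (-0.285741, +0.116486, +0.277614)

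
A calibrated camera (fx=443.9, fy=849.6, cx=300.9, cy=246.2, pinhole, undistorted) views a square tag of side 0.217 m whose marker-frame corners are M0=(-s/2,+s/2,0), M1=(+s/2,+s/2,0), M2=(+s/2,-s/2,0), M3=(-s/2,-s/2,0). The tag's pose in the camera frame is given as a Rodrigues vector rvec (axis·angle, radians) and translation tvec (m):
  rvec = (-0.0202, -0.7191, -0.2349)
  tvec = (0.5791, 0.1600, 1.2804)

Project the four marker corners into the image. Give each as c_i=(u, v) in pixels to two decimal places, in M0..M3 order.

c0=(492.19, 447.40) c1=(523.76, 398.37) c2=(510.24, 266.42) c3=(476.71, 300.42)

Intrinsics K: fx=443.9, fy=849.6, cx=300.9, cy=246.2
Marker side s = 0.217 m; corners in marker frame (Z=0):
  M0 = (-0.1085, +0.1085, 0)
  M1 = (+0.1085, +0.1085, 0)
  M2 = (+0.1085, -0.1085, 0)
  M3 = (-0.1085, -0.1085, 0)
rvec = (-0.0202, -0.7191, -0.2349), |rvec| = θ = 0.75676 rad = 43.359°
Rodrigues: sinθ=0.68657, 1−cosθ=0.27294; R = I + sinθ·[k]× + (1−cosθ)·[k]×²:
    [+0.72726 +0.22004 -0.65014]
    [-0.20619 +0.97351 +0.09883]
    [+0.65466 +0.06218 +0.75336]
t = (0.5791, 0.1600, 1.2804) m
M0: Pc = R·M0+t = (+0.52407, +0.28800, +1.21612); u = 443.9·(+0.52407)/1.21612 + 300.9 = 492.1920, v = 849.6·(+0.28800)/1.21612 + 246.2 = 447.4000
M1: Pc = R·M1+t = (+0.68188, +0.24325, +1.35818); u = 443.9·(+0.68188)/1.35818 + 300.9 = 523.7627, v = 849.6·(+0.24325)/1.35818 + 246.2 = 398.3662
M2: Pc = R·M2+t = (+0.63413, +0.03200, +1.34468); u = 443.9·(+0.63413)/1.34468 + 300.9 = 510.2367, v = 849.6·(+0.03200)/1.34468 + 246.2 = 266.4200
M3: Pc = R·M3+t = (+0.47632, +0.07675, +1.20262); u = 443.9·(+0.47632)/1.20262 + 300.9 = 476.7140, v = 849.6·(+0.07675)/1.20262 + 246.2 = 300.4176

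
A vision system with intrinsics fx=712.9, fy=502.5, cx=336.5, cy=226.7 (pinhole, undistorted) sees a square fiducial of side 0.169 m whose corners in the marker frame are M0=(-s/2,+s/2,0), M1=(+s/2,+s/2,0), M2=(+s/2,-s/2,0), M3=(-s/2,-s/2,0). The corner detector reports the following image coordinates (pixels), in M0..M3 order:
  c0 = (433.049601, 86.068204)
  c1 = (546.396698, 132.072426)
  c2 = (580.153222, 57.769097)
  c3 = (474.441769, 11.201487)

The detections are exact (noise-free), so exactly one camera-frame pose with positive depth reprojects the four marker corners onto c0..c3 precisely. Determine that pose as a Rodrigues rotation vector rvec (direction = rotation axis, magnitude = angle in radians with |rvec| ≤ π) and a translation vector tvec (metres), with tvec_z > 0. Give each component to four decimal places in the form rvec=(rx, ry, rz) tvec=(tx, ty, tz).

rvec=(-0.2518, -0.2899, 0.4104) tvec=(0.2207, -0.2803, 0.9060)

Intrinsics K: fx=712.9, fy=502.5, cx=336.5, cy=226.7
Marker side s = 0.169 m; corners in marker frame (Z=0):
  M0 = (-0.0845, +0.0845, 0)
  M1 = (+0.0845, +0.0845, 0)
  M2 = (+0.0845, -0.0845, 0)
  M3 = (-0.0845, -0.0845, 0)
Detected image corners:
  c0 = (433.049601, 86.068204) px
  c1 = (546.396698, 132.072426) px
  c2 = (580.153222, 57.769097) px
  c3 = (474.441769, 11.201487) px
Planar DLT: solve 8×8 A·h = b for H (H[2,2]=1):
  H  [+773.54187 -388.37611 +510.17740]
  H  [+291.72171 +417.79234 +71.23072]
  H  [+0.24791 -0.32746 +1.00000]
B = K⁻¹H; ‖b₁‖=1.103744, ‖b₂‖=1.103744; λ = 2/(‖b₁‖+‖b₂‖) = 0.906007, sign → tz>0 ⇒ λ=+0.906007
r₁ = λ·B[:,0] = (+0.87706,+0.42464,+0.22461); r₂ = λ·B[:,1] = (-0.35354,+0.88712,-0.29668)
r₃ = r₁×r₂ = (-0.32524,+0.18080,+0.92819); SVD([r₁ r₂ r₃]) → R = UVᵀ:
  R  [+0.87706 -0.35354 -0.32524]
  R  [+0.42464 +0.88712 +0.18080]
  R  [+0.22461 -0.29668 +0.92819]
t = (+0.22072, -0.28031, +0.90601) m
tr R = 2.692370; θ = arccos((tr R − 1)/2) = 0.562012 rad = 32.201°
axis k = ((R−Rᵀ)₃₂, (R−Rᵀ)₁₃, (R−Rᵀ)₂₁) / (2 sinθ) = (-0.448007, -0.515911, +0.730155)
rvec = θ·k = (-0.251785, -0.289948, +0.410356)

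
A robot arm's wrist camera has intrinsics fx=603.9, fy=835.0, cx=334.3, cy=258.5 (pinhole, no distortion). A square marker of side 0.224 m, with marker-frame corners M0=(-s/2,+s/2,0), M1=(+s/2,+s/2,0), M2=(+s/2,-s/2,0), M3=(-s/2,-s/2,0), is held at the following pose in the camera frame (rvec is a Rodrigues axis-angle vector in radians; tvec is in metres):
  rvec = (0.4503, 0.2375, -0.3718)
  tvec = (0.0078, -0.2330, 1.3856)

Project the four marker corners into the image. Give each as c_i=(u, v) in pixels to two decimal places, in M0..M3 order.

c0=(314.09, 197.77) c1=(401.01, 155.11) c2=(364.06, 29.12) c3=(273.62, 80.62)

Intrinsics K: fx=603.9, fy=835.0, cx=334.3, cy=258.5
Marker side s = 0.224 m; corners in marker frame (Z=0):
  M0 = (-0.1120, +0.1120, 0)
  M1 = (+0.1120, +0.1120, 0)
  M2 = (+0.1120, -0.1120, 0)
  M3 = (-0.1120, -0.1120, 0)
rvec = (0.4503, 0.2375, -0.3718), |rvec| = θ = 0.63041 rad = 36.120°
Rodrigues: sinθ=0.58947, 1−cosθ=0.19221; R = I + sinθ·[k]× + (1−cosθ)·[k]×²:
    [+0.90586 +0.39938 +0.14110]
    [-0.29593 +0.83507 -0.46377]
    [-0.30305 +0.37835 +0.87465]
t = (0.0078, -0.2330, 1.3856) m
M0: Pc = R·M0+t = (-0.04893, -0.10633, +1.46192); u = 603.9·(-0.04893)/1.46192 + 334.3 = 314.0896, v = 835.0·(-0.10633)/1.46192 + 258.5 = 197.7691
M1: Pc = R·M1+t = (+0.15399, -0.17262, +1.39403); u = 603.9·(+0.15399)/1.39403 + 334.3 = 401.0078, v = 835.0·(-0.17262)/1.39403 + 258.5 = 155.1058
M2: Pc = R·M2+t = (+0.06453, -0.35967, +1.30928); u = 603.9·(+0.06453)/1.30928 + 334.3 = 364.0620, v = 835.0·(-0.35967)/1.30928 + 258.5 = 29.1176
M3: Pc = R·M3+t = (-0.13839, -0.29338, +1.37717); u = 603.9·(-0.13839)/1.37717 + 334.3 = 273.6159, v = 835.0·(-0.29338)/1.37717 + 258.5 = 80.6166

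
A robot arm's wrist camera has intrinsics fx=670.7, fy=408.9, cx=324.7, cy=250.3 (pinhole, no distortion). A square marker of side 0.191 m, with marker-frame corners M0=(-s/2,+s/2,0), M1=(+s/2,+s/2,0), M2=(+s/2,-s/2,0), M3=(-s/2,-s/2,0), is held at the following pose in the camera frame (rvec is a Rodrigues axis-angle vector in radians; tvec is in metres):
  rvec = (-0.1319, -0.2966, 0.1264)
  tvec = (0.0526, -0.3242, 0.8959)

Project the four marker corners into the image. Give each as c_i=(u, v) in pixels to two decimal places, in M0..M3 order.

Intrinsics K: fx=670.7, fy=408.9, cx=324.7, cy=250.3
Marker side s = 0.191 m; corners in marker frame (Z=0):
  M0 = (-0.0955, +0.0955, 0)
  M1 = (+0.0955, +0.0955, 0)
  M2 = (+0.0955, -0.0955, 0)
  M3 = (-0.0955, -0.0955, 0)
rvec = (-0.1319, -0.2966, 0.1264), |rvec| = θ = 0.34835 rad = 19.959°
Rodrigues: sinθ=0.34135, 1−cosθ=0.06006; R = I + sinθ·[k]× + (1−cosθ)·[k]×²:
    [+0.94855 -0.10450 -0.29889]
    [+0.14322 +0.98348 +0.11069]
    [+0.28239 -0.14780 +0.94785]
t = (0.0526, -0.3242, 0.8959) m
M0: Pc = R·M0+t = (-0.04797, -0.24396, +0.85482); u = 670.7·(-0.04797)/0.85482 + 324.7 = 287.0655, v = 408.9·(-0.24396)/0.85482 + 250.3 = 133.6044
M1: Pc = R·M1+t = (+0.13321, -0.21660, +0.90875); u = 670.7·(+0.13321)/0.90875 + 324.7 = 423.0128, v = 408.9·(-0.21660)/0.90875 + 250.3 = 152.8393
M2: Pc = R·M2+t = (+0.15317, -0.40444, +0.93698); u = 670.7·(+0.15317)/0.93698 + 324.7 = 434.3373, v = 408.9·(-0.40444)/0.93698 + 250.3 = 73.8001
M3: Pc = R·M3+t = (-0.02801, -0.43180, +0.88305); u = 670.7·(-0.02801)/0.88305 + 324.7 = 303.4278, v = 408.9·(-0.43180)/0.88305 + 250.3 = 50.3526

c0=(287.07, 133.60) c1=(423.01, 152.84) c2=(434.34, 73.80) c3=(303.43, 50.35)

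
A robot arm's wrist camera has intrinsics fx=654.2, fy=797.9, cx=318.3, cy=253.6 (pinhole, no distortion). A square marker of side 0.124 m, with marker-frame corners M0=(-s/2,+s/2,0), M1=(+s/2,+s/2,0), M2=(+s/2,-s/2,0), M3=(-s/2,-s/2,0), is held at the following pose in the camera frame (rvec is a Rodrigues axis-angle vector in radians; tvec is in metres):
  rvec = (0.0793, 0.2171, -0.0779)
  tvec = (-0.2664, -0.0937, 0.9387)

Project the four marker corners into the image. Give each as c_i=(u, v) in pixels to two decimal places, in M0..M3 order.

Intrinsics K: fx=654.2, fy=797.9, cx=318.3, cy=253.6
Marker side s = 0.124 m; corners in marker frame (Z=0):
  M0 = (-0.0620, +0.0620, 0)
  M1 = (+0.0620, +0.0620, 0)
  M2 = (+0.0620, -0.0620, 0)
  M3 = (-0.0620, -0.0620, 0)
rvec = (0.0793, 0.2171, -0.0779), |rvec| = θ = 0.24390 rad = 13.975°
Rodrigues: sinθ=0.24149, 1−cosθ=0.02960; R = I + sinθ·[k]× + (1−cosθ)·[k]×²:
    [+0.97353 +0.08570 +0.21188]
    [-0.06856 +0.99385 -0.08693]
    [-0.21803 +0.07010 +0.97342]
t = (-0.2664, -0.0937, 0.9387) m
M0: Pc = R·M0+t = (-0.32145, -0.02783, +0.95656); u = 654.2·(-0.32145)/0.95656 + 318.3 = 98.4612, v = 797.9·(-0.02783)/0.95656 + 253.6 = 230.3860
M1: Pc = R·M1+t = (-0.20073, -0.03633, +0.92953); u = 654.2·(-0.20073)/0.92953 + 318.3 = 177.0282, v = 797.9·(-0.03633)/0.92953 + 253.6 = 222.4128
M2: Pc = R·M2+t = (-0.21135, -0.15957, +0.92084); u = 654.2·(-0.21135)/0.92084 + 318.3 = 168.1452, v = 797.9·(-0.15957)/0.92084 + 253.6 = 115.3335
M3: Pc = R·M3+t = (-0.33207, -0.15107, +0.94787); u = 654.2·(-0.33207)/0.94787 + 318.3 = 89.1112, v = 797.9·(-0.15107)/0.94787 + 253.6 = 126.4340

c0=(98.46, 230.39) c1=(177.03, 222.41) c2=(168.15, 115.33) c3=(89.11, 126.43)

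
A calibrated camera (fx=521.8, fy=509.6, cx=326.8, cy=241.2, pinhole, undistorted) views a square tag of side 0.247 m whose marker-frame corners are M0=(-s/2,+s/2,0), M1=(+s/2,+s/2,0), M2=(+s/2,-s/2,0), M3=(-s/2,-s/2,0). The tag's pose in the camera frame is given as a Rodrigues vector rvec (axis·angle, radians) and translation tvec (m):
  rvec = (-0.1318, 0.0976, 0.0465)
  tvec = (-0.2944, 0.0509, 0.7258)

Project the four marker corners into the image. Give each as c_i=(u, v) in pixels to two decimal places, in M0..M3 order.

Intrinsics K: fx=521.8, fy=509.6, cx=326.8, cy=241.2
Marker side s = 0.247 m; corners in marker frame (Z=0):
  M0 = (-0.1235, +0.1235, 0)
  M1 = (+0.1235, +0.1235, 0)
  M2 = (+0.1235, -0.1235, 0)
  M3 = (-0.1235, -0.1235, 0)
rvec = (-0.1318, 0.0976, 0.0465), |rvec| = θ = 0.17047 rad = 9.767°
Rodrigues: sinθ=0.16964, 1−cosθ=0.01449; R = I + sinθ·[k]× + (1−cosθ)·[k]×²:
    [+0.99417 -0.05269 +0.09407]
    [+0.03986 +0.99026 +0.13343]
    [-0.10018 -0.12890 +0.98658]
t = (-0.2944, 0.0509, 0.7258) m
M0: Pc = R·M0+t = (-0.42369, +0.16827, +0.72225); u = 521.8·(-0.42369)/0.72225 + 326.8 = 20.7025, v = 509.6·(+0.16827)/0.72225 + 241.2 = 359.9291
M1: Pc = R·M1+t = (-0.17813, +0.17812, +0.69751); u = 521.8·(-0.17813)/0.69751 + 326.8 = 193.5444, v = 509.6·(+0.17812)/0.69751 + 241.2 = 371.3341
M2: Pc = R·M2+t = (-0.16511, -0.06647, +0.72935); u = 521.8·(-0.16511)/0.72935 + 326.8 = 208.6726, v = 509.6·(-0.06647)/0.72935 + 241.2 = 194.7540
M3: Pc = R·M3+t = (-0.41067, -0.07632, +0.75409); u = 521.8·(-0.41067)/0.75409 + 326.8 = 42.6317, v = 509.6·(-0.07632)/0.75409 + 241.2 = 189.6250

c0=(20.70, 359.93) c1=(193.54, 371.33) c2=(208.67, 194.75) c3=(42.63, 189.62)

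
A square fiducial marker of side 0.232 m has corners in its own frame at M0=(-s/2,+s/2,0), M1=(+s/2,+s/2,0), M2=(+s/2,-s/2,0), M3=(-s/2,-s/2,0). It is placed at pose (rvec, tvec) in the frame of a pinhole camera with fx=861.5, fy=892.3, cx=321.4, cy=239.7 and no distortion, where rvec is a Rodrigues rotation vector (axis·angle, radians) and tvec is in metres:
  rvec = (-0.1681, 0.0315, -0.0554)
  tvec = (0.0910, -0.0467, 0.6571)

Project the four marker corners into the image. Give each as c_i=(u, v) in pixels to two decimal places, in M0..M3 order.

Intrinsics K: fx=861.5, fy=892.3, cx=321.4, cy=239.7
Marker side s = 0.232 m; corners in marker frame (Z=0):
  M0 = (-0.1160, +0.1160, 0)
  M1 = (+0.1160, +0.1160, 0)
  M2 = (+0.1160, -0.1160, 0)
  M3 = (-0.1160, -0.1160, 0)
rvec = (-0.1681, 0.0315, -0.0554), |rvec| = θ = 0.17977 rad = 10.300°
Rodrigues: sinθ=0.17881, 1−cosθ=0.01612; R = I + sinθ·[k]× + (1−cosθ)·[k]×²:
    [+0.99797 +0.05246 +0.03597]
    [-0.05774 +0.98438 +0.16633]
    [-0.02669 -0.16807 +0.98541]
t = (0.0910, -0.0467, 0.6571) m
M0: Pc = R·M0+t = (-0.01868, +0.07419, +0.64070); u = 861.5·(-0.01868)/0.64070 + 321.4 = 296.2831, v = 892.3·(+0.07419)/0.64070 + 239.7 = 343.0186
M1: Pc = R·M1+t = (+0.21285, +0.06079, +0.63451); u = 861.5·(+0.21285)/0.63451 + 321.4 = 610.3965, v = 892.3·(+0.06079)/0.63451 + 239.7 = 325.1878
M2: Pc = R·M2+t = (+0.20068, -0.16759, +0.67350); u = 861.5·(+0.20068)/0.67350 + 321.4 = 578.0970, v = 892.3·(-0.16759)/0.67350 + 239.7 = 17.6702
M3: Pc = R·M3+t = (-0.03085, -0.15419, +0.67969); u = 861.5·(-0.03085)/0.67969 + 321.4 = 282.2972, v = 892.3·(-0.15419)/0.67969 + 239.7 = 37.2794

c0=(296.28, 343.02) c1=(610.40, 325.19) c2=(578.10, 17.67) c3=(282.30, 37.28)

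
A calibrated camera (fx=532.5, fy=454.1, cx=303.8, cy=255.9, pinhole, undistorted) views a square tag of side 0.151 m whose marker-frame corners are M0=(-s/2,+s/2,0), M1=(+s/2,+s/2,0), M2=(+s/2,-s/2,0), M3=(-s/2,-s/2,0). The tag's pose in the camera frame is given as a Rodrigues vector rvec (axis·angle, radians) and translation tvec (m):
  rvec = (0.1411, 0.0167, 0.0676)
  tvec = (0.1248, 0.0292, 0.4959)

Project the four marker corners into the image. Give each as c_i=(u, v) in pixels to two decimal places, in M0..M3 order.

Intrinsics K: fx=532.5, fy=454.1, cx=303.8, cy=255.9
Marker side s = 0.151 m; corners in marker frame (Z=0):
  M0 = (-0.0755, +0.0755, 0)
  M1 = (+0.0755, +0.0755, 0)
  M2 = (+0.0755, -0.0755, 0)
  M3 = (-0.0755, -0.0755, 0)
rvec = (0.1411, 0.0167, 0.0676), |rvec| = θ = 0.15735 rad = 9.015°
Rodrigues: sinθ=0.15670, 1−cosθ=0.01235; R = I + sinθ·[k]× + (1−cosθ)·[k]×²:
    [+0.99758 -0.06615 +0.02139]
    [+0.06850 +0.98779 -0.13996]
    [-0.01187 +0.14108 +0.98993]
t = (0.1248, 0.0292, 0.4959) m
M0: Pc = R·M0+t = (+0.04449, +0.09861, +0.50745); u = 532.5·(+0.04449)/0.50745 + 303.8 = 350.4850, v = 454.1·(+0.09861)/0.50745 + 255.9 = 344.1398
M1: Pc = R·M1+t = (+0.19512, +0.10895, +0.50566); u = 532.5·(+0.19512)/0.50566 + 303.8 = 509.2822, v = 454.1·(+0.10895)/0.50566 + 255.9 = 353.7412
M2: Pc = R·M2+t = (+0.20511, -0.04021, +0.48435); u = 532.5·(+0.20511)/0.48435 + 303.8 = 529.3008, v = 454.1·(-0.04021)/0.48435 + 255.9 = 218.2049
M3: Pc = R·M3+t = (+0.05448, -0.05055, +0.48614); u = 532.5·(+0.05448)/0.48614 + 303.8 = 363.4712, v = 454.1·(-0.05055)/0.48614 + 255.9 = 208.6826

c0=(350.49, 344.14) c1=(509.28, 353.74) c2=(529.30, 218.20) c3=(363.47, 208.68)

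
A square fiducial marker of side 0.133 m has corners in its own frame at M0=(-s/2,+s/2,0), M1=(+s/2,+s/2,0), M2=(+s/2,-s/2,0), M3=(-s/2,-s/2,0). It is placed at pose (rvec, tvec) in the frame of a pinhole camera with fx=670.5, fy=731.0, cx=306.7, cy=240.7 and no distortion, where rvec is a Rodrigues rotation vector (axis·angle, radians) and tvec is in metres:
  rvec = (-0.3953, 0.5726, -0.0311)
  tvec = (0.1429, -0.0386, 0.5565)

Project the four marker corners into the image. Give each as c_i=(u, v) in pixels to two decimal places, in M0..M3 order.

Intrinsics K: fx=670.5, fy=731.0, cx=306.7, cy=240.7
Marker side s = 0.133 m; corners in marker frame (Z=0):
  M0 = (-0.0665, +0.0665, 0)
  M1 = (+0.0665, +0.0665, 0)
  M2 = (+0.0665, -0.0665, 0)
  M3 = (-0.0665, -0.0665, 0)
rvec = (-0.3953, 0.5726, -0.0311), |rvec| = θ = 0.69649 rad = 39.906°
Rodrigues: sinθ=0.64153, 1−cosθ=0.23290; R = I + sinθ·[k]× + (1−cosθ)·[k]×²:
    [+0.84212 -0.08003 +0.53332]
    [-0.13732 +0.92451 +0.35556]
    [-0.52151 -0.37266 +0.76756]
t = (0.1429, -0.0386, 0.5565) m
M0: Pc = R·M0+t = (+0.08158, +0.03201, +0.56640); u = 670.5·(+0.08158)/0.56640 + 306.7 = 403.2706, v = 731.0·(+0.03201)/0.56640 + 240.7 = 282.0147
M1: Pc = R·M1+t = (+0.19358, +0.01375, +0.49704); u = 670.5·(+0.19358)/0.49704 + 306.7 = 567.8369, v = 731.0·(+0.01375)/0.49704 + 240.7 = 260.9199
M2: Pc = R·M2+t = (+0.20422, -0.10921, +0.54660); u = 670.5·(+0.20422)/0.54660 + 306.7 = 557.2144, v = 731.0·(-0.10921)/0.54660 + 240.7 = 94.6450
M3: Pc = R·M3+t = (+0.09222, -0.09095, +0.61596); u = 670.5·(+0.09222)/0.61596 + 306.7 = 407.0860, v = 731.0·(-0.09095)/0.61596 + 240.7 = 132.7660

c0=(403.27, 282.01) c1=(567.84, 260.92) c2=(557.21, 94.65) c3=(407.09, 132.77)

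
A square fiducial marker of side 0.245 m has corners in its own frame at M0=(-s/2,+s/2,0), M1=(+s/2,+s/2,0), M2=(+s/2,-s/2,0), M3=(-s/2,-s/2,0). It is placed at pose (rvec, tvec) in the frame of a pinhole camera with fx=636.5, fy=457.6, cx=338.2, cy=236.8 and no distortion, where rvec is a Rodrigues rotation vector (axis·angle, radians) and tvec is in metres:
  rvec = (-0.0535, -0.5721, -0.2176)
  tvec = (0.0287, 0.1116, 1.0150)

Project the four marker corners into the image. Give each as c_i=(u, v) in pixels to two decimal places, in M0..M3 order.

c0=(308.22, 359.33) c1=(429.79, 324.68) c2=(398.38, 223.62) c3=(272.09, 244.18)

Intrinsics K: fx=636.5, fy=457.6, cx=338.2, cy=236.8
Marker side s = 0.245 m; corners in marker frame (Z=0):
  M0 = (-0.1225, +0.1225, 0)
  M1 = (+0.1225, +0.1225, 0)
  M2 = (+0.1225, -0.1225, 0)
  M3 = (-0.1225, -0.1225, 0)
rvec = (-0.0535, -0.5721, -0.2176), |rvec| = θ = 0.61442 rad = 35.204°
Rodrigues: sinθ=0.57648, 1−cosθ=0.18289; R = I + sinθ·[k]× + (1−cosθ)·[k]×²:
    [+0.81850 +0.21899 -0.53114]
    [-0.18934 +0.97567 +0.11051]
    [+0.54242 +0.01011 +0.84005]
t = (0.0287, 0.1116, 1.0150) m
M0: Pc = R·M0+t = (-0.04474, +0.25431, +0.94979); u = 636.5·(-0.04474)/0.94979 + 338.2 = 308.2183, v = 457.6·(+0.25431)/0.94979 + 236.8 = 359.3257
M1: Pc = R·M1+t = (+0.15579, +0.20793, +1.08269); u = 636.5·(+0.15579)/1.08269 + 338.2 = 429.7888, v = 457.6·(+0.20793)/1.08269 + 236.8 = 324.6807
M2: Pc = R·M2+t = (+0.10214, -0.03111, +1.08021); u = 636.5·(+0.10214)/1.08021 + 338.2 = 398.3843, v = 457.6·(-0.03111)/1.08021 + 236.8 = 223.6195
M3: Pc = R·M3+t = (-0.09839, +0.01527, +0.94731); u = 636.5·(-0.09839)/0.94731 + 338.2 = 272.0903, v = 457.6·(+0.01527)/0.94731 + 236.8 = 244.1780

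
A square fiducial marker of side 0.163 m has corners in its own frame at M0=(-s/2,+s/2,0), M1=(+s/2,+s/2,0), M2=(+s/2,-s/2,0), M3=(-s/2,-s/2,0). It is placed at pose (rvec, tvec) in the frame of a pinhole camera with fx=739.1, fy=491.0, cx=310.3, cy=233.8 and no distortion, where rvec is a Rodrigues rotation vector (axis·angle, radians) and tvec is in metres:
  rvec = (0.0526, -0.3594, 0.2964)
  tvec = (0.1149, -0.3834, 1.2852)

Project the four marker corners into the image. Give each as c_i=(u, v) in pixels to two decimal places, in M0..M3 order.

c0=(320.92, 105.58) c1=(402.37, 128.05) c2=(429.39, 69.88) c3=(349.19, 44.74)

Intrinsics K: fx=739.1, fy=491.0, cx=310.3, cy=233.8
Marker side s = 0.163 m; corners in marker frame (Z=0):
  M0 = (-0.0815, +0.0815, 0)
  M1 = (+0.0815, +0.0815, 0)
  M2 = (+0.0815, -0.0815, 0)
  M3 = (-0.0815, -0.0815, 0)
rvec = (0.0526, -0.3594, 0.2964), |rvec| = θ = 0.46882 rad = 26.861°
Rodrigues: sinθ=0.45183, 1−cosθ=0.10790; R = I + sinθ·[k]× + (1−cosθ)·[k]×²:
    [+0.89346 -0.29494 -0.33873]
    [+0.27638 +0.95551 -0.10299]
    [+0.35403 -0.00160 +0.93523]
t = (0.1149, -0.3834, 1.2852) m
M0: Pc = R·M0+t = (+0.01805, -0.32805, +1.25622); u = 739.1·(+0.01805)/1.25622 + 310.3 = 320.9169, v = 491.0·(-0.32805)/1.25622 + 233.8 = 105.5793
M1: Pc = R·M1+t = (+0.16368, -0.28300, +1.31392); u = 739.1·(+0.16368)/1.31392 + 310.3 = 402.3720, v = 491.0·(-0.28300)/1.31392 + 233.8 = 128.0455
M2: Pc = R·M2+t = (+0.21175, -0.43875, +1.31418); u = 739.1·(+0.21175)/1.31418 + 310.3 = 429.3914, v = 491.0·(-0.43875)/1.31418 + 233.8 = 69.8763
M3: Pc = R·M3+t = (+0.06612, -0.48380, +1.25648); u = 739.1·(+0.06612)/1.25648 + 310.3 = 349.1942, v = 491.0·(-0.48380)/1.25648 + 233.8 = 44.7432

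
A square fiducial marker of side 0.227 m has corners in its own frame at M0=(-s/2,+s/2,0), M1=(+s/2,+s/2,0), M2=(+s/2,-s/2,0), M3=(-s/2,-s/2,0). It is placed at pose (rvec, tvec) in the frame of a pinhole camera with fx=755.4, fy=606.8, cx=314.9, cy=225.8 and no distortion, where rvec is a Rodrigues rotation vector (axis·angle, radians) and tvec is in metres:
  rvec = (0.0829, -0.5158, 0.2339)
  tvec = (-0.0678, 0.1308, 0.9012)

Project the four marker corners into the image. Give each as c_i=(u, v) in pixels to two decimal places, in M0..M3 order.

Intrinsics K: fx=755.4, fy=606.8, cx=314.9, cy=225.8
Marker side s = 0.227 m; corners in marker frame (Z=0):
  M0 = (-0.1135, +0.1135, 0)
  M1 = (+0.1135, +0.1135, 0)
  M2 = (+0.1135, -0.1135, 0)
  M3 = (-0.1135, -0.1135, 0)
rvec = (0.0829, -0.5158, 0.2339), |rvec| = θ = 0.57239 rad = 32.796°
Rodrigues: sinθ=0.54164, 1−cosθ=0.15939; R = I + sinθ·[k]× + (1−cosθ)·[k]×²:
    [+0.84395 -0.24214 -0.47866]
    [+0.20053 +0.97004 -0.13714]
    [+0.49753 +0.01975 +0.86722]
t = (-0.0678, 0.1308, 0.9012) m
M0: Pc = R·M0+t = (-0.19107, +0.21814, +0.84697); u = 755.4·(-0.19107)/0.84697 + 314.9 = 144.4870, v = 606.8·(+0.21814)/0.84697 + 225.8 = 382.0823
M1: Pc = R·M1+t = (+0.00051, +0.26366, +0.95991); u = 755.4·(+0.00051)/0.95991 + 314.9 = 315.2981, v = 606.8·(+0.26366)/0.95991 + 225.8 = 392.4706
M2: Pc = R·M2+t = (+0.05547, +0.04346, +0.95543); u = 755.4·(+0.05547)/0.95543 + 314.9 = 358.7578, v = 606.8·(+0.04346)/0.95543 + 225.8 = 253.4024
M3: Pc = R·M3+t = (-0.13611, -0.00206, +0.84249); u = 755.4·(-0.13611)/0.84249 + 314.9 = 192.8635, v = 606.8·(-0.00206)/0.84249 + 225.8 = 224.3162

c0=(144.49, 382.08) c1=(315.30, 392.47) c2=(358.76, 253.40) c3=(192.86, 224.32)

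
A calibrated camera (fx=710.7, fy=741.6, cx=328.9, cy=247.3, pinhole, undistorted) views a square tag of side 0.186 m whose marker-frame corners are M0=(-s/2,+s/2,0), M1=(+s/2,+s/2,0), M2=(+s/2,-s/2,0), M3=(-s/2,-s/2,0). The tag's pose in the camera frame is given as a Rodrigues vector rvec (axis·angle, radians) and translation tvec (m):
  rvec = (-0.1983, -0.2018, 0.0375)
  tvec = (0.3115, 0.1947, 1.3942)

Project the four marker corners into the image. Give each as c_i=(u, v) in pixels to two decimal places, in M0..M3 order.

c0=(443.48, 400.55) c1=(533.35, 402.19) c2=(529.63, 303.72) c3=(442.05, 299.57)

Intrinsics K: fx=710.7, fy=741.6, cx=328.9, cy=247.3
Marker side s = 0.186 m; corners in marker frame (Z=0):
  M0 = (-0.0930, +0.0930, 0)
  M1 = (+0.0930, +0.0930, 0)
  M2 = (+0.0930, -0.0930, 0)
  M3 = (-0.0930, -0.0930, 0)
rvec = (-0.1983, -0.2018, 0.0375), |rvec| = θ = 0.28540 rad = 16.352°
Rodrigues: sinθ=0.28154, 1−cosθ=0.04045; R = I + sinθ·[k]× + (1−cosθ)·[k]×²:
    [+0.97908 -0.01712 -0.20276]
    [+0.05687 +0.97977 +0.19186]
    [+0.19538 -0.19938 +0.96025]
t = (0.3115, 0.1947, 1.3942) m
M0: Pc = R·M0+t = (+0.21885, +0.28053, +1.35749); u = 710.7·(+0.21885)/1.35749 + 328.9 = 443.4788, v = 741.6·(+0.28053)/1.35749 + 247.3 = 400.5547
M1: Pc = R·M1+t = (+0.40096, +0.29111, +1.39383); u = 710.7·(+0.40096)/1.39383 + 328.9 = 533.3468, v = 741.6·(+0.29111)/1.39383 + 247.3 = 402.1866
M2: Pc = R·M2+t = (+0.40415, +0.10887, +1.43091); u = 710.7·(+0.40415)/1.43091 + 328.9 = 529.6299, v = 741.6·(+0.10887)/1.43091 + 247.3 = 303.7239
M3: Pc = R·M3+t = (+0.22204, +0.09829, +1.39457); u = 710.7·(+0.22204)/1.39457 + 328.9 = 442.0547, v = 741.6·(+0.09829)/1.39457 + 247.3 = 299.5696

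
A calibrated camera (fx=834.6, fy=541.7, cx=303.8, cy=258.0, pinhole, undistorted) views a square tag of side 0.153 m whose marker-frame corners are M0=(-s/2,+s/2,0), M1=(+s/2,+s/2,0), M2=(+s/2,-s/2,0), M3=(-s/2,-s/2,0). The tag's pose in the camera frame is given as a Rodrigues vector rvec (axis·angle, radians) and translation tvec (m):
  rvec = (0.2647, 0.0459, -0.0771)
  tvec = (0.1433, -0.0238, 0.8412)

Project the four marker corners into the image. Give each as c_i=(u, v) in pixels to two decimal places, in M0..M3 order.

c0=(374.59, 292.54) c1=(523.72, 286.10) c2=(521.58, 189.87) c3=(365.29, 197.60)

Intrinsics K: fx=834.6, fy=541.7, cx=303.8, cy=258.0
Marker side s = 0.153 m; corners in marker frame (Z=0):
  M0 = (-0.0765, +0.0765, 0)
  M1 = (+0.0765, +0.0765, 0)
  M2 = (+0.0765, -0.0765, 0)
  M3 = (-0.0765, -0.0765, 0)
rvec = (0.2647, 0.0459, -0.0771), |rvec| = θ = 0.27949 rad = 16.014°
Rodrigues: sinθ=0.27587, 1−cosθ=0.03881; R = I + sinθ·[k]× + (1−cosθ)·[k]×²:
    [+0.99600 +0.08214 +0.03517]
    [-0.07006 +0.96224 -0.26303]
    [-0.05544 +0.25951 +0.96415]
t = (0.1433, -0.0238, 0.8412) m
M0: Pc = R·M0+t = (+0.07339, +0.05517, +0.86529); u = 834.6·(+0.07339)/0.86529 + 303.8 = 374.5861, v = 541.7·(+0.05517)/0.86529 + 258.0 = 292.5390
M1: Pc = R·M1+t = (+0.22578, +0.04445, +0.85681); u = 834.6·(+0.22578)/0.85681 + 303.8 = 523.7246, v = 541.7·(+0.04445)/0.85681 + 258.0 = 286.1035
M2: Pc = R·M2+t = (+0.21321, -0.10277, +0.81711); u = 834.6·(+0.21321)/0.81711 + 303.8 = 521.5754, v = 541.7·(-0.10277)/0.81711 + 258.0 = 189.8678
M3: Pc = R·M3+t = (+0.06082, -0.09205, +0.82559); u = 834.6·(+0.06082)/0.82559 + 303.8 = 365.2865, v = 541.7·(-0.09205)/0.82559 + 258.0 = 197.6015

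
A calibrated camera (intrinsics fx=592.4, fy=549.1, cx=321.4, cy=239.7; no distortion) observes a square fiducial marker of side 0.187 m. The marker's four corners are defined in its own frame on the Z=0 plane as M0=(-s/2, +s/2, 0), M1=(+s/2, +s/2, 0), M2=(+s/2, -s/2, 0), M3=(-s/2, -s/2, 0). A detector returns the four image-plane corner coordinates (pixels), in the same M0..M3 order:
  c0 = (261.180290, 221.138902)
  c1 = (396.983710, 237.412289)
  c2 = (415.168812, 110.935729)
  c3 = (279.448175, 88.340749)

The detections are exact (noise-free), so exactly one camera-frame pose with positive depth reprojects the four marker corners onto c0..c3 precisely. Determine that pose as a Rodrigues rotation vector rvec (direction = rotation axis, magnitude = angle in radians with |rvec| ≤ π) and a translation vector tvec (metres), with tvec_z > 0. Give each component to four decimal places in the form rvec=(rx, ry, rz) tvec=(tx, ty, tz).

rvec=(0.0376, -0.2015, 0.1265) tvec=(0.0245, -0.1074, 0.7883)

Intrinsics K: fx=592.4, fy=549.1, cx=321.4, cy=239.7
Marker side s = 0.187 m; corners in marker frame (Z=0):
  M0 = (-0.0935, +0.0935, 0)
  M1 = (+0.0935, +0.0935, 0)
  M2 = (+0.0935, -0.0935, 0)
  M3 = (-0.0935, -0.0935, 0)
Detected image corners:
  c0 = (261.180290, 221.138902) px
  c1 = (396.983710, 237.412289) px
  c2 = (415.168812, 110.935729) px
  c3 = (279.448175, 88.340749) px
Planar DLT: solve 8×8 A·h = b for H (H[2,2]=1):
  H  [+812.61353 -86.93732 +339.79418]
  H  [+145.99480 +697.96135 +164.87821]
  H  [+0.25610 +0.03112 +1.00000]
B = K⁻¹H; ‖b₁‖=1.268499, ‖b₂‖=1.268499; λ = 2/(‖b₁‖+‖b₂‖) = 0.788333, sign → tz>0 ⇒ λ=+0.788333
r₁ = λ·B[:,0] = (+0.97185,+0.12147,+0.20189); r₂ = λ·B[:,1] = (-0.12900,+0.99134,+0.02453)
r₃ = r₁×r₂ = (-0.19717,-0.04989,+0.97910); SVD([r₁ r₂ r₃]) → R = UVᵀ:
  R  [+0.97185 -0.12900 -0.19717]
  R  [+0.12147 +0.99134 -0.04989]
  R  [+0.20189 +0.02453 +0.97910]
t = (+0.02448, -0.10742, +0.78833) m
tr R = 2.942286; θ = arccos((tr R − 1)/2) = 0.240818 rad = 13.798°
axis k = ((R−Rᵀ)₃₂, (R−Rᵀ)₁₃, (R−Rᵀ)₂₁) / (2 sinθ) = (+0.156025, -0.836614, +0.525103)
rvec = θ·k = (+0.037574, -0.201472, +0.126454)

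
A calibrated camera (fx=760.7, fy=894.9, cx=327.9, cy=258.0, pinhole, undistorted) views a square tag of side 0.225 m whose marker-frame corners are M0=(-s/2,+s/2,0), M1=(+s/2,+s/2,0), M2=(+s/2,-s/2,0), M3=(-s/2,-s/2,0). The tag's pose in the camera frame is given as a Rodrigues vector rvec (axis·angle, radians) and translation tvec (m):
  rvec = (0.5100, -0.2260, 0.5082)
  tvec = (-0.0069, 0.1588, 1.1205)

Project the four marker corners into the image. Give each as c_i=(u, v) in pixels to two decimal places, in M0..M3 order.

Intrinsics K: fx=760.7, fy=894.9, cx=327.9, cy=258.0
Marker side s = 0.225 m; corners in marker frame (Z=0):
  M0 = (-0.1125, +0.1125, 0)
  M1 = (+0.1125, +0.1125, 0)
  M2 = (+0.1125, -0.1125, 0)
  M3 = (-0.1125, -0.1125, 0)
rvec = (0.5100, -0.2260, 0.5082), |rvec| = θ = 0.75461 rad = 43.236°
Rodrigues: sinθ=0.68501, 1−cosθ=0.27146; R = I + sinθ·[k]× + (1−cosθ)·[k]×²:
    [+0.85253 -0.51627 -0.08160]
    [+0.40638 +0.75288 -0.51771]
    [+0.32871 +0.40820 +0.85166]
t = (-0.0069, 0.1588, 1.1205) m
M0: Pc = R·M0+t = (-0.16089, +0.19778, +1.12944); u = 760.7·(-0.16089)/1.12944 + 327.9 = 219.5377, v = 894.9·(+0.19778)/1.12944 + 258.0 = 414.7102
M1: Pc = R·M1+t = (+0.03093, +0.28922, +1.20340); u = 760.7·(+0.03093)/1.20340 + 327.9 = 347.4512, v = 894.9·(+0.28922)/1.20340 + 258.0 = 473.0736
M2: Pc = R·M2+t = (+0.14709, +0.11982, +1.11156); u = 760.7·(+0.14709)/1.11156 + 327.9 = 428.5618, v = 894.9·(+0.11982)/1.11156 + 258.0 = 354.4638
M3: Pc = R·M3+t = (-0.04473, +0.02838, +1.03760); u = 760.7·(-0.04473)/1.03760 + 327.9 = 295.1073, v = 894.9·(+0.02838)/1.03760 + 258.0 = 282.4797

c0=(219.54, 414.71) c1=(347.45, 473.07) c2=(428.56, 354.46) c3=(295.11, 282.48)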